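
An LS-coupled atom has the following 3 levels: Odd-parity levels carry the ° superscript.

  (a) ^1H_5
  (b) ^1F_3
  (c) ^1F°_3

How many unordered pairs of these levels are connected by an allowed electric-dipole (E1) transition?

1

(a)–(b): forbidden (parity, ΔL, ΔJ).
(a)–(c): forbidden (ΔL, ΔJ).
(b)–(c): allowed.
Allowed pairs: 1 of 3.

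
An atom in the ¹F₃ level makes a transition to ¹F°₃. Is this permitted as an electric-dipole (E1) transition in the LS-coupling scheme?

Parity must change: even → odd — satisfied.
ΔS = 0: S: 0 → 0 — satisfied.
ΔL = 0, ±1 (not L=0↔0): L: 3 → 3, ΔL = +0 — satisfied.
ΔJ = 0, ±1 (not J=0↔0): J: 3 → 3, ΔJ = +0 — satisfied.
All four E1 rules are satisfied.

allowed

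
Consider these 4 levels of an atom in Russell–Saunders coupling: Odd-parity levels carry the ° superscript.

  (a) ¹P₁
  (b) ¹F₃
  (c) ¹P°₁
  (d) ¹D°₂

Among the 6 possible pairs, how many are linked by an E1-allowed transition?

(a)–(b): forbidden (parity, ΔL, ΔJ).
(a)–(c): allowed.
(a)–(d): allowed.
(b)–(c): forbidden (ΔL, ΔJ).
(b)–(d): allowed.
(c)–(d): forbidden (parity).
Allowed pairs: 3 of 6.

3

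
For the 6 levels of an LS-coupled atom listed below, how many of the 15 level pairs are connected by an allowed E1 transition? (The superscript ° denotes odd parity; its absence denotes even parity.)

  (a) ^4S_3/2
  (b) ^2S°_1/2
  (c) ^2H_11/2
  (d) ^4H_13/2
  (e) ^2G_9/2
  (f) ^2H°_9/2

(a)–(b): forbidden (ΔS, ΔL).
(a)–(c): forbidden (parity, ΔS, ΔL, ΔJ).
(a)–(d): forbidden (parity, ΔL, ΔJ).
(a)–(e): forbidden (parity, ΔS, ΔL, ΔJ).
(a)–(f): forbidden (ΔS, ΔL, ΔJ).
(b)–(c): forbidden (ΔL, ΔJ).
(b)–(d): forbidden (ΔS, ΔL, ΔJ).
(b)–(e): forbidden (ΔL, ΔJ).
(b)–(f): forbidden (parity, ΔL, ΔJ).
(c)–(d): forbidden (parity, ΔS).
(c)–(e): forbidden (parity).
(c)–(f): allowed.
(d)–(e): forbidden (parity, ΔS, ΔJ).
(d)–(f): forbidden (ΔS, ΔJ).
(e)–(f): allowed.
Allowed pairs: 2 of 15.

2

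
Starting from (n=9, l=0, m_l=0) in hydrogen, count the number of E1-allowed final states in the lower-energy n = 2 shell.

3

E1 requires Δl = ±1, so l_f ∈ {-1, 1}; with 0 ≤ l_f ≤ n_f−1 = 1, the allowed l_f values are {1}.
For l_f = 1: m_f ∈ {m_i−1, m_i, m_i+1} ∩ [−1, 1] = {-1, 0, 1} → 3 states.
Total: 3.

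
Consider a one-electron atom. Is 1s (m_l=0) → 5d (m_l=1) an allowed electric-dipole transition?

forbidden

l: 0 → 2 (Δl = +2). Δl = ±1 violated.
m_l: 0 → 1 (Δm_l = +1). |Δm_l| ≤ 1 satisfied.
The transition is electric-dipole forbidden.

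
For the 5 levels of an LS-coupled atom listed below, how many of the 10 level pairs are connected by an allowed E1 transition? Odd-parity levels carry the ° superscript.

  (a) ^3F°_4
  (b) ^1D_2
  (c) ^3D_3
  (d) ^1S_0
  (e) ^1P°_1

(a)–(b): forbidden (ΔS, ΔJ).
(a)–(c): allowed.
(a)–(d): forbidden (ΔS, ΔL, ΔJ).
(a)–(e): forbidden (parity, ΔS, ΔL, ΔJ).
(b)–(c): forbidden (parity, ΔS).
(b)–(d): forbidden (parity, ΔL, ΔJ).
(b)–(e): allowed.
(c)–(d): forbidden (parity, ΔS, ΔL, ΔJ).
(c)–(e): forbidden (ΔS, ΔJ).
(d)–(e): allowed.
Allowed pairs: 3 of 10.

3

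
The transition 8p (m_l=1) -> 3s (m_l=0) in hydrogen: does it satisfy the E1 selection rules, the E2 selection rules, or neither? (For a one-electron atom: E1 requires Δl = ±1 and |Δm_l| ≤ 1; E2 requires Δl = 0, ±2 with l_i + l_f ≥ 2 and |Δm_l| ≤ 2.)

Δl = 0 − 1 = -1; l_i + l_f = 1.
Δm_l = -1.
E1 (Δl = ±1, |Δm_l| ≤ 1): satisfied.
E2 (Δl = 0,±2, l_i+l_f ≥ 2, |Δm_l| ≤ 2): not satisfied.

E1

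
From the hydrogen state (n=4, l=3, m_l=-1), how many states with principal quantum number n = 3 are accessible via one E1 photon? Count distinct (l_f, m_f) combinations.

3

E1 requires Δl = ±1, so l_f ∈ {2, 4}; with 0 ≤ l_f ≤ n_f−1 = 2, the allowed l_f values are {2}.
For l_f = 2: m_f ∈ {m_i−1, m_i, m_i+1} ∩ [−2, 2] = {-2, -1, 0} → 3 states.
Total: 3.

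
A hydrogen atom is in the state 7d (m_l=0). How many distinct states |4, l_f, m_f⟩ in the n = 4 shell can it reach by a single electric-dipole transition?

6

E1 requires Δl = ±1, so l_f ∈ {1, 3}; with 0 ≤ l_f ≤ n_f−1 = 3, the allowed l_f values are {1, 3}.
For l_f = 1: m_f ∈ {m_i−1, m_i, m_i+1} ∩ [−1, 1] = {-1, 0, 1} → 3 states.
For l_f = 3: m_f ∈ {m_i−1, m_i, m_i+1} ∩ [−3, 3] = {-1, 0, 1} → 3 states.
Total: 6.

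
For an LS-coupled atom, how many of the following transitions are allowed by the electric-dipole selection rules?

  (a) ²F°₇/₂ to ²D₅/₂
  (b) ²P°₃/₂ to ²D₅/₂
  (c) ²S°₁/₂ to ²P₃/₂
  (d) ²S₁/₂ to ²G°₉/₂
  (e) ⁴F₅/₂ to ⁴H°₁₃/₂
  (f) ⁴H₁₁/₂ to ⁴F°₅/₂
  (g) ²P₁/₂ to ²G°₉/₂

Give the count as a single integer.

(a) allowed
(b) allowed
(c) allowed
(d) forbidden (ΔL, ΔJ fail)
(e) forbidden (ΔL, ΔJ fail)
(f) forbidden (ΔL, ΔJ fail)
(g) forbidden (ΔL, ΔJ fail)
Total allowed: 3 of 7.

3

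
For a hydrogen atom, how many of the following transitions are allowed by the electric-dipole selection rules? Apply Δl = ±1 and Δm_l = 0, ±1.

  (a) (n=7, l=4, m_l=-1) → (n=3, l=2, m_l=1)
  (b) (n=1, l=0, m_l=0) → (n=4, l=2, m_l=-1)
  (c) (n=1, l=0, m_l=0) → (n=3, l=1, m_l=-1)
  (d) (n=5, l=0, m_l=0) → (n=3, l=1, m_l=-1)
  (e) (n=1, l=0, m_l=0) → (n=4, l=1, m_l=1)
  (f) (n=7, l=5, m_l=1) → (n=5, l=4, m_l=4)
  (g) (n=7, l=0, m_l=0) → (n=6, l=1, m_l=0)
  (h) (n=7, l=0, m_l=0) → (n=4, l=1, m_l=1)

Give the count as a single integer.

(a) forbidden — Δl = -2 (E1 requires Δl = ±1); Δm_l = +2 (E1 requires Δm_l = 0, ±1)
(b) forbidden — Δl = +2 (E1 requires Δl = ±1)
(c) allowed
(d) allowed
(e) allowed
(f) forbidden — Δm_l = +3 (E1 requires Δm_l = 0, ±1)
(g) allowed
(h) allowed
Total allowed: 5 of 8.

5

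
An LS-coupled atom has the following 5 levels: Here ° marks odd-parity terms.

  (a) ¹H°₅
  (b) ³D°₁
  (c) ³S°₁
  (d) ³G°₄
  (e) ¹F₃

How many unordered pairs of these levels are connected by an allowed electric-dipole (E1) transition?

0

(a)–(b): forbidden (parity, ΔS, ΔL, ΔJ).
(a)–(c): forbidden (parity, ΔS, ΔL, ΔJ).
(a)–(d): forbidden (parity, ΔS).
(a)–(e): forbidden (ΔL, ΔJ).
(b)–(c): forbidden (parity, ΔL).
(b)–(d): forbidden (parity, ΔL, ΔJ).
(b)–(e): forbidden (ΔS, ΔJ).
(c)–(d): forbidden (parity, ΔL, ΔJ).
(c)–(e): forbidden (ΔS, ΔL, ΔJ).
(d)–(e): forbidden (ΔS).
Allowed pairs: 0 of 10.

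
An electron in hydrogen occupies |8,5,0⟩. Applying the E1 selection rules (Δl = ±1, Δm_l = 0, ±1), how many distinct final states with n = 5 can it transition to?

E1 requires Δl = ±1, so l_f ∈ {4, 6}; with 0 ≤ l_f ≤ n_f−1 = 4, the allowed l_f values are {4}.
For l_f = 4: m_f ∈ {m_i−1, m_i, m_i+1} ∩ [−4, 4] = {-1, 0, 1} → 3 states.
Total: 3.

3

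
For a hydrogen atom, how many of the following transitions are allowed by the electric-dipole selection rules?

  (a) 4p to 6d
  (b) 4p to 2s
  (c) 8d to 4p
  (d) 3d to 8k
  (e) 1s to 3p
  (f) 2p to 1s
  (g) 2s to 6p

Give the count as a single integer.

(a) allowed
(b) allowed
(c) allowed
(d) forbidden — Δl = +5 (E1 requires Δl = ±1)
(e) allowed
(f) allowed
(g) allowed
Total allowed: 6 of 7.

6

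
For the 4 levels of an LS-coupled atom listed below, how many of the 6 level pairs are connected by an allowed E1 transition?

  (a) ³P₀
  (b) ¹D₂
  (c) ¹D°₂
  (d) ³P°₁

(a)–(b): forbidden (parity, ΔS, ΔJ).
(a)–(c): forbidden (ΔS, ΔJ).
(a)–(d): allowed.
(b)–(c): allowed.
(b)–(d): forbidden (ΔS).
(c)–(d): forbidden (parity, ΔS).
Allowed pairs: 2 of 6.

2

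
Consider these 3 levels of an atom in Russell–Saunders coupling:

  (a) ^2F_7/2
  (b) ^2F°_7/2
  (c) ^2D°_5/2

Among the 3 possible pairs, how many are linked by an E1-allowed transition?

(a)–(b): allowed.
(a)–(c): allowed.
(b)–(c): forbidden (parity).
Allowed pairs: 2 of 3.

2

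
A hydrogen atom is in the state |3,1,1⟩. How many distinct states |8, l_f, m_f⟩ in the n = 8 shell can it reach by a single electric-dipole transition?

E1 requires Δl = ±1, so l_f ∈ {0, 2}; with 0 ≤ l_f ≤ n_f−1 = 7, the allowed l_f values are {0, 2}.
For l_f = 0: m_f ∈ {m_i−1, m_i, m_i+1} ∩ [−0, 0] = {0} → 1 state.
For l_f = 2: m_f ∈ {m_i−1, m_i, m_i+1} ∩ [−2, 2] = {0, 1, 2} → 3 states.
Total: 4.

4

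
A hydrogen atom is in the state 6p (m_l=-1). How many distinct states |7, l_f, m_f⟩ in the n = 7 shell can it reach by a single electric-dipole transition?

E1 requires Δl = ±1, so l_f ∈ {0, 2}; with 0 ≤ l_f ≤ n_f−1 = 6, the allowed l_f values are {0, 2}.
For l_f = 0: m_f ∈ {m_i−1, m_i, m_i+1} ∩ [−0, 0] = {0} → 1 state.
For l_f = 2: m_f ∈ {m_i−1, m_i, m_i+1} ∩ [−2, 2] = {-2, -1, 0} → 3 states.
Total: 4.

4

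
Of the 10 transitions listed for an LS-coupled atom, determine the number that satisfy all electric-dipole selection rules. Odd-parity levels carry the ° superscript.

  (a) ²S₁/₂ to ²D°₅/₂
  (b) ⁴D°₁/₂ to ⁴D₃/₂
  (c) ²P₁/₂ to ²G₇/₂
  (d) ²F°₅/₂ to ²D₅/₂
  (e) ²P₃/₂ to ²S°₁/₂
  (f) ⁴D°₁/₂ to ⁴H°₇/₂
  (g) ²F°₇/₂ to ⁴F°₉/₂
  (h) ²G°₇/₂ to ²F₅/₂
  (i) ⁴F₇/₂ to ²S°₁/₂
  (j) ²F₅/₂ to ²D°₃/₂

5

(a) forbidden (ΔL, ΔJ fail)
(b) allowed
(c) forbidden (parity, ΔL, ΔJ fail)
(d) allowed
(e) allowed
(f) forbidden (parity, ΔL, ΔJ fail)
(g) forbidden (parity, ΔS fail)
(h) allowed
(i) forbidden (ΔS, ΔL, ΔJ fail)
(j) allowed
Total allowed: 5 of 10.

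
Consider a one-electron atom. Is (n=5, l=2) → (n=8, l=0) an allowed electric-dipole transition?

l: 2 → 0 (Δl = -2). Δl = ±1 ✗.
The transition is electric-dipole forbidden.

forbidden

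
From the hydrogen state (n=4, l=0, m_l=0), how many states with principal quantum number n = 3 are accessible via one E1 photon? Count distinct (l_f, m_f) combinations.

E1 requires Δl = ±1, so l_f ∈ {-1, 1}; with 0 ≤ l_f ≤ n_f−1 = 2, the allowed l_f values are {1}.
For l_f = 1: m_f ∈ {m_i−1, m_i, m_i+1} ∩ [−1, 1] = {-1, 0, 1} → 3 states.
Total: 3.

3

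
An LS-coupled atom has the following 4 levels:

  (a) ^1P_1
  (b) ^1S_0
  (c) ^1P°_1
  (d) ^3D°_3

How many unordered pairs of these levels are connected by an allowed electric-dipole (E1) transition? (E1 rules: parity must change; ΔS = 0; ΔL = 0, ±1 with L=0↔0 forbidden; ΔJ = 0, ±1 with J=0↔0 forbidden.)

(a)–(b): forbidden (parity).
(a)–(c): allowed.
(a)–(d): forbidden (ΔS, ΔJ).
(b)–(c): allowed.
(b)–(d): forbidden (ΔS, ΔL, ΔJ).
(c)–(d): forbidden (parity, ΔS, ΔJ).
Allowed pairs: 2 of 6.

2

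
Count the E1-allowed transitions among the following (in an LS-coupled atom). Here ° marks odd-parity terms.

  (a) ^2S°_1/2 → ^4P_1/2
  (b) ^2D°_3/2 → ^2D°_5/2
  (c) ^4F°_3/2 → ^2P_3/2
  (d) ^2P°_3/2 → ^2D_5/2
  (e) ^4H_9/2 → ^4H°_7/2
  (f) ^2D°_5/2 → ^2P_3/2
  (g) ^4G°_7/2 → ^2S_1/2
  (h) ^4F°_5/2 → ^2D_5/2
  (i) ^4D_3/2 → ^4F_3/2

(a) forbidden (ΔS fails)
(b) forbidden (parity fails)
(c) forbidden (ΔS, ΔL fail)
(d) allowed
(e) allowed
(f) allowed
(g) forbidden (ΔS, ΔL, ΔJ fail)
(h) forbidden (ΔS fails)
(i) forbidden (parity fails)
Total allowed: 3 of 9.

3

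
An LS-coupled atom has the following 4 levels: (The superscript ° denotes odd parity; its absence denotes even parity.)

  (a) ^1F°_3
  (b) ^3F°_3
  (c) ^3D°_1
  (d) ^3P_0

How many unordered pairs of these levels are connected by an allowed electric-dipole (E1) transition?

(a)–(b): forbidden (parity, ΔS).
(a)–(c): forbidden (parity, ΔS, ΔJ).
(a)–(d): forbidden (ΔS, ΔL, ΔJ).
(b)–(c): forbidden (parity, ΔJ).
(b)–(d): forbidden (ΔL, ΔJ).
(c)–(d): allowed.
Allowed pairs: 1 of 6.

1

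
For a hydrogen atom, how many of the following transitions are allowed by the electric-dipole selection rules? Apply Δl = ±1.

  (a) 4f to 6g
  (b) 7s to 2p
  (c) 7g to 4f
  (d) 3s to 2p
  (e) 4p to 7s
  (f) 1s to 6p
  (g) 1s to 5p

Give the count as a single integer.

7

(a) allowed
(b) allowed
(c) allowed
(d) allowed
(e) allowed
(f) allowed
(g) allowed
Total allowed: 7 of 7.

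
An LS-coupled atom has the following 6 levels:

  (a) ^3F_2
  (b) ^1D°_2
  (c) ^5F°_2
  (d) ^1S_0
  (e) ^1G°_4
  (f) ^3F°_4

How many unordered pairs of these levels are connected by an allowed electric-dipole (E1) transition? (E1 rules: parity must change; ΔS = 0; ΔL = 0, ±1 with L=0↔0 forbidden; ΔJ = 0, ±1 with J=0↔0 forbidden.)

0

(a)–(b): forbidden (ΔS).
(a)–(c): forbidden (ΔS).
(a)–(d): forbidden (parity, ΔS, ΔL, ΔJ).
(a)–(e): forbidden (ΔS, ΔJ).
(a)–(f): forbidden (ΔJ).
(b)–(c): forbidden (parity, ΔS).
(b)–(d): forbidden (ΔL, ΔJ).
(b)–(e): forbidden (parity, ΔL, ΔJ).
(b)–(f): forbidden (parity, ΔS, ΔJ).
(c)–(d): forbidden (ΔS, ΔL, ΔJ).
(c)–(e): forbidden (parity, ΔS, ΔJ).
(c)–(f): forbidden (parity, ΔS, ΔJ).
(d)–(e): forbidden (ΔL, ΔJ).
(d)–(f): forbidden (ΔS, ΔL, ΔJ).
(e)–(f): forbidden (parity, ΔS).
Allowed pairs: 0 of 15.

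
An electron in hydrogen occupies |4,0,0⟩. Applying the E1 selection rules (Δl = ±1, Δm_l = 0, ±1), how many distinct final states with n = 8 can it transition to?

E1 requires Δl = ±1, so l_f ∈ {-1, 1}; with 0 ≤ l_f ≤ n_f−1 = 7, the allowed l_f values are {1}.
For l_f = 1: m_f ∈ {m_i−1, m_i, m_i+1} ∩ [−1, 1] = {-1, 0, 1} → 3 states.
Total: 3.

3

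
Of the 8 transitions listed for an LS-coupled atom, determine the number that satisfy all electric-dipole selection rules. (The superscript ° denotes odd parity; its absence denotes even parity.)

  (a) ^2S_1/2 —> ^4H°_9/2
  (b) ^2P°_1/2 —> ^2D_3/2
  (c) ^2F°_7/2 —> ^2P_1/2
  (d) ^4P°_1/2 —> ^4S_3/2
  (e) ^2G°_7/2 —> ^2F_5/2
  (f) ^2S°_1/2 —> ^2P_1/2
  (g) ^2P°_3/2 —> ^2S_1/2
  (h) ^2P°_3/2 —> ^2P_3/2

6

(a) forbidden (ΔS, ΔL, ΔJ fail)
(b) allowed
(c) forbidden (ΔL, ΔJ fail)
(d) allowed
(e) allowed
(f) allowed
(g) allowed
(h) allowed
Total allowed: 6 of 8.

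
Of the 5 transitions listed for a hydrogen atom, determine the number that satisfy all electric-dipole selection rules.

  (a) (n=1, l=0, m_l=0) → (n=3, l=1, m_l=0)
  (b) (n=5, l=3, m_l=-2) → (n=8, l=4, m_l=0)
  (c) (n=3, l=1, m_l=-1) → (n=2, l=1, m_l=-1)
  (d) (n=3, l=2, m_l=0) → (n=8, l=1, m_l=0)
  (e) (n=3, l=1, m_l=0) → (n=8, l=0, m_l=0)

(a) allowed
(b) forbidden — Δm_l = +2 (E1 requires Δm_l = 0, ±1)
(c) forbidden — Δl = +0 (E1 requires Δl = ±1)
(d) allowed
(e) allowed
Total allowed: 3 of 5.

3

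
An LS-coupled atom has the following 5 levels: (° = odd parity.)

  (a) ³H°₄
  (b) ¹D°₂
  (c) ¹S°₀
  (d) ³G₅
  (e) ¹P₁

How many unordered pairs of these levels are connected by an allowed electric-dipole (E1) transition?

3

(a)–(b): forbidden (parity, ΔS, ΔL, ΔJ).
(a)–(c): forbidden (parity, ΔS, ΔL, ΔJ).
(a)–(d): allowed.
(a)–(e): forbidden (ΔS, ΔL, ΔJ).
(b)–(c): forbidden (parity, ΔL, ΔJ).
(b)–(d): forbidden (ΔS, ΔL, ΔJ).
(b)–(e): allowed.
(c)–(d): forbidden (ΔS, ΔL, ΔJ).
(c)–(e): allowed.
(d)–(e): forbidden (parity, ΔS, ΔL, ΔJ).
Allowed pairs: 3 of 10.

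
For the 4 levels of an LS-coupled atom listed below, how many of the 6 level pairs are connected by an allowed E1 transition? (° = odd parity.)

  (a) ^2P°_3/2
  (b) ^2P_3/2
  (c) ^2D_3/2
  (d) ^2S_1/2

(a)–(b): allowed.
(a)–(c): allowed.
(a)–(d): allowed.
(b)–(c): forbidden (parity).
(b)–(d): forbidden (parity).
(c)–(d): forbidden (parity, ΔL).
Allowed pairs: 3 of 6.

3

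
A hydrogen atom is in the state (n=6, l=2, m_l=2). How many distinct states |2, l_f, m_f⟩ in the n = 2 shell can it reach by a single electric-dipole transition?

1

E1 requires Δl = ±1, so l_f ∈ {1, 3}; with 0 ≤ l_f ≤ n_f−1 = 1, the allowed l_f values are {1}.
For l_f = 1: m_f ∈ {m_i−1, m_i, m_i+1} ∩ [−1, 1] = {1} → 1 state.
Total: 1.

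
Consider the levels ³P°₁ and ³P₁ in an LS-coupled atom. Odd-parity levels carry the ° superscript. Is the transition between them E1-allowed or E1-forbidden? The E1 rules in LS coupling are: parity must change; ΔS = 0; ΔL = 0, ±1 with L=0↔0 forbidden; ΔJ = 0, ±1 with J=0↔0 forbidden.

Initial level: S=1, L=1, J=1, parity odd. Final level: S=1, L=1, J=1, parity even.
Parity must change: odd → even — passes.
ΔS = 0: S: 1 → 1 — passes.
ΔL = 0, ±1 (not L=0↔0): L: 1 → 1, ΔL = +0 — passes.
ΔJ = 0, ±1 (not J=0↔0): J: 1 → 1, ΔJ = +0 — passes.
All four E1 rules are satisfied.

allowed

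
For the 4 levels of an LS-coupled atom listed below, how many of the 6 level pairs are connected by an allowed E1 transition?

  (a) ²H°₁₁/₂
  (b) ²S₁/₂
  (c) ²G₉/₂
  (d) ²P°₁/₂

(a)–(b): forbidden (ΔL, ΔJ).
(a)–(c): allowed.
(a)–(d): forbidden (parity, ΔL, ΔJ).
(b)–(c): forbidden (parity, ΔL, ΔJ).
(b)–(d): allowed.
(c)–(d): forbidden (ΔL, ΔJ).
Allowed pairs: 2 of 6.

2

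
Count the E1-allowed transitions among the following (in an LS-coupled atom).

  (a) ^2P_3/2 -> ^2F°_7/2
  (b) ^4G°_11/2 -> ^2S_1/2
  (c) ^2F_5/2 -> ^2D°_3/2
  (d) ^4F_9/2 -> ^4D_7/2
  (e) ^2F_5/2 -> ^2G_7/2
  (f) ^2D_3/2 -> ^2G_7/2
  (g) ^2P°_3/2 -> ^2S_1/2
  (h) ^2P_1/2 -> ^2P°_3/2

(a) forbidden (ΔL, ΔJ fail)
(b) forbidden (ΔS, ΔL, ΔJ fail)
(c) allowed
(d) forbidden (parity fails)
(e) forbidden (parity fails)
(f) forbidden (parity, ΔL, ΔJ fail)
(g) allowed
(h) allowed
Total allowed: 3 of 8.

3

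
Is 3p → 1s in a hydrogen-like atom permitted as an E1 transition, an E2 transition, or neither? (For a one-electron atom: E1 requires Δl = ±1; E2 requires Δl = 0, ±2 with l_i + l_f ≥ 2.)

E1

Δl = 0 − 1 = -1; l_i + l_f = 1.
E1 (Δl = ±1): satisfied.
E2 (Δl = 0,±2, l_i+l_f ≥ 2): not satisfied.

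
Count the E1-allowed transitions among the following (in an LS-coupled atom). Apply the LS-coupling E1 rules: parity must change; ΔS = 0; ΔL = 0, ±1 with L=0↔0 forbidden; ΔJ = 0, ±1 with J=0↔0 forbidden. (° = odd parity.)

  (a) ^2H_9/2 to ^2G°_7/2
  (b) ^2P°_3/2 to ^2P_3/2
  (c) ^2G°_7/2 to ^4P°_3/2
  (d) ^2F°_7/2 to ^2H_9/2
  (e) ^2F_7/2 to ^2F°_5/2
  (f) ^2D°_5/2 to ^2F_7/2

(a) allowed
(b) allowed
(c) forbidden (parity, ΔS, ΔL, ΔJ fail)
(d) forbidden (ΔL fails)
(e) allowed
(f) allowed
Total allowed: 4 of 6.

4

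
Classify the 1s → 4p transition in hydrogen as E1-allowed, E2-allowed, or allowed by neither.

E1

Δl = 1 − 0 = +1; l_i + l_f = 1.
E1 (Δl = ±1): satisfied.
E2 (Δl = 0,±2, l_i+l_f ≥ 2): not satisfied.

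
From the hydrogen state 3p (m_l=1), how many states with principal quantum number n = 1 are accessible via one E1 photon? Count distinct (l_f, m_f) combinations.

E1 requires Δl = ±1, so l_f ∈ {0, 2}; with 0 ≤ l_f ≤ n_f−1 = 0, the allowed l_f values are {0}.
For l_f = 0: m_f ∈ {m_i−1, m_i, m_i+1} ∩ [−0, 0] = {0} → 1 state.
Total: 1.

1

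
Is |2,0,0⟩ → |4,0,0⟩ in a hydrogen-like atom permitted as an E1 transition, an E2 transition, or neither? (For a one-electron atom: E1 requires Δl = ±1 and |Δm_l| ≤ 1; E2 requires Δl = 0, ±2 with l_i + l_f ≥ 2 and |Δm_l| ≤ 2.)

neither

Δl = 0 − 0 = +0; l_i + l_f = 0.
Δm_l = +0.
E1 (Δl = ±1, |Δm_l| ≤ 1): not satisfied.
E2 (Δl = 0,±2, l_i+l_f ≥ 2, |Δm_l| ≤ 2): not satisfied.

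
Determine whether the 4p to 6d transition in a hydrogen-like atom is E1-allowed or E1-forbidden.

l: 1 → 2 (Δl = +1). Δl = ±1 passes.
All E1 selection rules are satisfied.

allowed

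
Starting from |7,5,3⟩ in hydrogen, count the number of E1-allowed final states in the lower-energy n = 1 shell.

E1 requires l_f ∈ {4, 6}, but neither lies in [0, 0], so no final state is reachable.
Total: 0.

0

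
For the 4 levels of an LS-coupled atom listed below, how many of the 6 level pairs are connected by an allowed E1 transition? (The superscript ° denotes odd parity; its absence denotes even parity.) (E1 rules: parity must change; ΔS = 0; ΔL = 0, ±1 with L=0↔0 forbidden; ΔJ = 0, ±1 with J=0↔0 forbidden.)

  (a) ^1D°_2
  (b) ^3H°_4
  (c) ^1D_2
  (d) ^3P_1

1

(a)–(b): forbidden (parity, ΔS, ΔL, ΔJ).
(a)–(c): allowed.
(a)–(d): forbidden (ΔS).
(b)–(c): forbidden (ΔS, ΔL, ΔJ).
(b)–(d): forbidden (ΔL, ΔJ).
(c)–(d): forbidden (parity, ΔS).
Allowed pairs: 1 of 6.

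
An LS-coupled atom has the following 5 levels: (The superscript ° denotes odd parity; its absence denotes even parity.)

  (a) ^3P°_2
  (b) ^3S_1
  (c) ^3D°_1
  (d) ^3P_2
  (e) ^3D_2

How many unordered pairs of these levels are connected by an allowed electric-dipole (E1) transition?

(a)–(b): allowed.
(a)–(c): forbidden (parity).
(a)–(d): allowed.
(a)–(e): allowed.
(b)–(c): forbidden (ΔL).
(b)–(d): forbidden (parity).
(b)–(e): forbidden (parity, ΔL).
(c)–(d): allowed.
(c)–(e): allowed.
(d)–(e): forbidden (parity).
Allowed pairs: 5 of 10.

5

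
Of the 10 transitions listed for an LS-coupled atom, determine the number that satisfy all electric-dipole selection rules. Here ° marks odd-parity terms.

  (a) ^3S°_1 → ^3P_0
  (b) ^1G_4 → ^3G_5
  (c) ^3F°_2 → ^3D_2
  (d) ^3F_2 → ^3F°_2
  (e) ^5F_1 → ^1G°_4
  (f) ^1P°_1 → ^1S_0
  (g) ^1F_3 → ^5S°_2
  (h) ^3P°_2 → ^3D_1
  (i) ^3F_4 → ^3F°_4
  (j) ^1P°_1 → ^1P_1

(a) allowed
(b) forbidden (parity, ΔS fail)
(c) allowed
(d) allowed
(e) forbidden (ΔS, ΔJ fail)
(f) allowed
(g) forbidden (ΔS, ΔL fail)
(h) allowed
(i) allowed
(j) allowed
Total allowed: 7 of 10.

7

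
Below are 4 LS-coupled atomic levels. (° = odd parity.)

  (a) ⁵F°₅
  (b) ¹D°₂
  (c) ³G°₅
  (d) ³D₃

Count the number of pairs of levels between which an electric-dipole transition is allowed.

0

(a)–(b): forbidden (parity, ΔS, ΔJ).
(a)–(c): forbidden (parity, ΔS).
(a)–(d): forbidden (ΔS, ΔJ).
(b)–(c): forbidden (parity, ΔS, ΔL, ΔJ).
(b)–(d): forbidden (ΔS).
(c)–(d): forbidden (ΔL, ΔJ).
Allowed pairs: 0 of 6.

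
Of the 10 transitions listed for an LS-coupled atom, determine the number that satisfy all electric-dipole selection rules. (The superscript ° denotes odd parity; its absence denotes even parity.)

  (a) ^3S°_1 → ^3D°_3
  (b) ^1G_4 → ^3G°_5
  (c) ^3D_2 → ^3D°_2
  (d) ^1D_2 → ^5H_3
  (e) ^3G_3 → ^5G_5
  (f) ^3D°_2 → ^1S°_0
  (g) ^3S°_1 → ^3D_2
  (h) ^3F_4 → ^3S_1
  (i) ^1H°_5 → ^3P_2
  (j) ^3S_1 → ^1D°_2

1

(a) forbidden (parity, ΔL, ΔJ fail)
(b) forbidden (ΔS fails)
(c) allowed
(d) forbidden (parity, ΔS, ΔL fail)
(e) forbidden (parity, ΔS, ΔJ fail)
(f) forbidden (parity, ΔS, ΔL, ΔJ fail)
(g) forbidden (ΔL fails)
(h) forbidden (parity, ΔL, ΔJ fail)
(i) forbidden (ΔS, ΔL, ΔJ fail)
(j) forbidden (ΔS, ΔL fail)
Total allowed: 1 of 10.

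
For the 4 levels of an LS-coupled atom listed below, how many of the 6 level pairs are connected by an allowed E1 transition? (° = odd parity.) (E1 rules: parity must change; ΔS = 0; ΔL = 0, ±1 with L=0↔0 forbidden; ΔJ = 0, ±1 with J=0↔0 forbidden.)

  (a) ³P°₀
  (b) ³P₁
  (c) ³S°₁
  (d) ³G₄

2

(a)–(b): allowed.
(a)–(c): forbidden (parity).
(a)–(d): forbidden (ΔL, ΔJ).
(b)–(c): allowed.
(b)–(d): forbidden (parity, ΔL, ΔJ).
(c)–(d): forbidden (ΔL, ΔJ).
Allowed pairs: 2 of 6.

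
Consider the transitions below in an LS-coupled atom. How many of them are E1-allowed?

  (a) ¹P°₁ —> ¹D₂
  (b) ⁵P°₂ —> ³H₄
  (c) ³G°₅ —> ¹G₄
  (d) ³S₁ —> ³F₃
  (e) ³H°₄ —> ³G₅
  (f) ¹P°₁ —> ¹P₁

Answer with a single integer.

(a) allowed
(b) forbidden (ΔS, ΔL, ΔJ fail)
(c) forbidden (ΔS fails)
(d) forbidden (parity, ΔL, ΔJ fail)
(e) allowed
(f) allowed
Total allowed: 3 of 6.

3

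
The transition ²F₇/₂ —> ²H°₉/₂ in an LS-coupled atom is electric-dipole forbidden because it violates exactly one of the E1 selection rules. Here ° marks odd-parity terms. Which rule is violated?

Reading off the term symbols: S 1/2→1/2, L 3→5, J 7/2→9/2, parity even→odd.
Parity must change: even → odd — ok.
ΔS = 0: S: 1/2 → 1/2 — ok.
ΔL = 0, ±1 (not L=0↔0): L: 3 → 5, ΔL = +2 — fails.
ΔJ = 0, ±1 (not J=0↔0): J: 7/2 → 9/2, ΔJ = +1 — ok.

the ΔL = 0, ±1 rule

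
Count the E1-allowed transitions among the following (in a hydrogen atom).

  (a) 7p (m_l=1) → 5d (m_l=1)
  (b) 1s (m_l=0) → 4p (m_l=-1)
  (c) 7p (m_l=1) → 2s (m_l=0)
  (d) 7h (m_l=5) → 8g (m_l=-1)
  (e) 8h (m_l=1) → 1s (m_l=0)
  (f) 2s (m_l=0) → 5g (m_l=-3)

(a) allowed
(b) allowed
(c) allowed
(d) forbidden — Δm_l = -6 (E1 requires Δm_l = 0, ±1)
(e) forbidden — Δl = -5 (E1 requires Δl = ±1)
(f) forbidden — Δl = +4 (E1 requires Δl = ±1); Δm_l = -3 (E1 requires Δm_l = 0, ±1)
Total allowed: 3 of 6.

3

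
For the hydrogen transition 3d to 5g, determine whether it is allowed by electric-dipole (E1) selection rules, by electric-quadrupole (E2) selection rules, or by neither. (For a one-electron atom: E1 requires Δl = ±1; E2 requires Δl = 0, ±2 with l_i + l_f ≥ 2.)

E2

Δl = 4 − 2 = +2; l_i + l_f = 6.
E1 (Δl = ±1): not satisfied.
E2 (Δl = 0,±2, l_i+l_f ≥ 2): satisfied.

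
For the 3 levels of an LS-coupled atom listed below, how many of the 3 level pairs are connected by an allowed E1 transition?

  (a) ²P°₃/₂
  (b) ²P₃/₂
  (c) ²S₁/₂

2

(a)–(b): allowed.
(a)–(c): allowed.
(b)–(c): forbidden (parity).
Allowed pairs: 2 of 3.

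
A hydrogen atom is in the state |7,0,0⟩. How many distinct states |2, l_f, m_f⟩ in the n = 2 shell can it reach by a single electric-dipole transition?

E1 requires Δl = ±1, so l_f ∈ {-1, 1}; with 0 ≤ l_f ≤ n_f−1 = 1, the allowed l_f values are {1}.
For l_f = 1: m_f ∈ {m_i−1, m_i, m_i+1} ∩ [−1, 1] = {-1, 0, 1} → 3 states.
Total: 3.

3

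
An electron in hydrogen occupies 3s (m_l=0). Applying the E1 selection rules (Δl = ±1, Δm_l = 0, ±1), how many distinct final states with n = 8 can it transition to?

3

E1 requires Δl = ±1, so l_f ∈ {-1, 1}; with 0 ≤ l_f ≤ n_f−1 = 7, the allowed l_f values are {1}.
For l_f = 1: m_f ∈ {m_i−1, m_i, m_i+1} ∩ [−1, 1] = {-1, 0, 1} → 3 states.
Total: 3.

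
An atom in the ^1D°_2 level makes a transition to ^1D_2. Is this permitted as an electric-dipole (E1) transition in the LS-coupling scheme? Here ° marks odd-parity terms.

allowed

Parity must change: odd → even — ok.
ΔS = 0: S: 0 → 0 — ok.
ΔL = 0, ±1 (not L=0↔0): L: 2 → 2, ΔL = +0 — ok.
ΔJ = 0, ±1 (not J=0↔0): J: 2 → 2, ΔJ = +0 — ok.
All four E1 rules are satisfied.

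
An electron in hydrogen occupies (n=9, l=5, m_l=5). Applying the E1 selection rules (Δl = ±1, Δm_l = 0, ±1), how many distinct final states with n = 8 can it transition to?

4

E1 requires Δl = ±1, so l_f ∈ {4, 6}; with 0 ≤ l_f ≤ n_f−1 = 7, the allowed l_f values are {4, 6}.
For l_f = 4: m_f ∈ {m_i−1, m_i, m_i+1} ∩ [−4, 4] = {4} → 1 state.
For l_f = 6: m_f ∈ {m_i−1, m_i, m_i+1} ∩ [−6, 6] = {4, 5, 6} → 3 states.
Total: 4.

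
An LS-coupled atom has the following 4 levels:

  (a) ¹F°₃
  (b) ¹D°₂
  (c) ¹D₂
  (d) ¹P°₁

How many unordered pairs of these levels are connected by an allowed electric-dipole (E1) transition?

(a)–(b): forbidden (parity).
(a)–(c): allowed.
(a)–(d): forbidden (parity, ΔL, ΔJ).
(b)–(c): allowed.
(b)–(d): forbidden (parity).
(c)–(d): allowed.
Allowed pairs: 3 of 6.

3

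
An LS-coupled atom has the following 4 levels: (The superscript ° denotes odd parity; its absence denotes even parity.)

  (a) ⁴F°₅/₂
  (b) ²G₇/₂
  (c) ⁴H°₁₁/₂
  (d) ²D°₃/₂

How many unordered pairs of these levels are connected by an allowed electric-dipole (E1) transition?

(a)–(b): forbidden (ΔS).
(a)–(c): forbidden (parity, ΔL, ΔJ).
(a)–(d): forbidden (parity, ΔS).
(b)–(c): forbidden (ΔS, ΔJ).
(b)–(d): forbidden (ΔL, ΔJ).
(c)–(d): forbidden (parity, ΔS, ΔL, ΔJ).
Allowed pairs: 0 of 6.

0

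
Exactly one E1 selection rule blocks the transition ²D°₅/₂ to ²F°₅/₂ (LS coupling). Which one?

parity

Reading off the term symbols: S 1/2→1/2, L 2→3, J 5/2→5/2, parity odd→odd.
Parity must change: odd → odd — fails.
ΔL = 0, ±1 (not L=0↔0): L: 2 → 3, ΔL = +1 — ok.
ΔJ = 0, ±1 (not J=0↔0): J: 5/2 → 5/2, ΔJ = +0 — ok.
ΔS = 0: S: 1/2 → 1/2 — ok.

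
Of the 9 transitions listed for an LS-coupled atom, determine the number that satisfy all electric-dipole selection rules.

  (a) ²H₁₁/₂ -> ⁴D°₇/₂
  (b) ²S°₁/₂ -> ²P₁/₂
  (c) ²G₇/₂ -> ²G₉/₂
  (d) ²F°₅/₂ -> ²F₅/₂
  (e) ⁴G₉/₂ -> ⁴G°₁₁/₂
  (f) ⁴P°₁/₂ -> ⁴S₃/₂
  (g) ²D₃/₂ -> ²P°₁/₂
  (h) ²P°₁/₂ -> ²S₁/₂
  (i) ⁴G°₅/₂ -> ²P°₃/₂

6

(a) forbidden (ΔS, ΔL, ΔJ fail)
(b) allowed
(c) forbidden (parity fails)
(d) allowed
(e) allowed
(f) allowed
(g) allowed
(h) allowed
(i) forbidden (parity, ΔS, ΔL fail)
Total allowed: 6 of 9.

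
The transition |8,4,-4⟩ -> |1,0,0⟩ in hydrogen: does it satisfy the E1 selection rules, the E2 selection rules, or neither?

neither

Δl = 0 − 4 = -4; l_i + l_f = 4.
Δm_l = +4.
E1 (Δl = ±1, |Δm_l| ≤ 1): not satisfied.
E2 (Δl = 0,±2, l_i+l_f ≥ 2, |Δm_l| ≤ 2): not satisfied.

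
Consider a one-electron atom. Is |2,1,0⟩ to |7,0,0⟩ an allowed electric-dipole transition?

l: 1 → 0 (Δl = -1). Δl = ±1 ok.
m_l: 0 → 0 (Δm_l = +0). |Δm_l| ≤ 1 ok.
All E1 selection rules are satisfied.

allowed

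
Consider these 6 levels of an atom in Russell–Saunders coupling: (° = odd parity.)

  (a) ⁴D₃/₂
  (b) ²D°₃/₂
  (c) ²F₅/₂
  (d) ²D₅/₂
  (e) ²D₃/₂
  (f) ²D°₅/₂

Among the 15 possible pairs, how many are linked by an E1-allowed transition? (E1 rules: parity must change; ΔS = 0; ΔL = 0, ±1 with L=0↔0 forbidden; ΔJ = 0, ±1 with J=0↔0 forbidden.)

(a)–(b): forbidden (ΔS).
(a)–(c): forbidden (parity, ΔS).
(a)–(d): forbidden (parity, ΔS).
(a)–(e): forbidden (parity, ΔS).
(a)–(f): forbidden (ΔS).
(b)–(c): allowed.
(b)–(d): allowed.
(b)–(e): allowed.
(b)–(f): forbidden (parity).
(c)–(d): forbidden (parity).
(c)–(e): forbidden (parity).
(c)–(f): allowed.
(d)–(e): forbidden (parity).
(d)–(f): allowed.
(e)–(f): allowed.
Allowed pairs: 6 of 15.

6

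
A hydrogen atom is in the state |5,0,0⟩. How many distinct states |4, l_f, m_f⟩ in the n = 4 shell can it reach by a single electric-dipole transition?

E1 requires Δl = ±1, so l_f ∈ {-1, 1}; with 0 ≤ l_f ≤ n_f−1 = 3, the allowed l_f values are {1}.
For l_f = 1: m_f ∈ {m_i−1, m_i, m_i+1} ∩ [−1, 1] = {-1, 0, 1} → 3 states.
Total: 3.

3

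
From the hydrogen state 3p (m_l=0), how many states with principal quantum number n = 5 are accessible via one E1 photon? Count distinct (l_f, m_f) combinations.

E1 requires Δl = ±1, so l_f ∈ {0, 2}; with 0 ≤ l_f ≤ n_f−1 = 4, the allowed l_f values are {0, 2}.
For l_f = 0: m_f ∈ {m_i−1, m_i, m_i+1} ∩ [−0, 0] = {0} → 1 state.
For l_f = 2: m_f ∈ {m_i−1, m_i, m_i+1} ∩ [−2, 2] = {-1, 0, 1} → 3 states.
Total: 4.

4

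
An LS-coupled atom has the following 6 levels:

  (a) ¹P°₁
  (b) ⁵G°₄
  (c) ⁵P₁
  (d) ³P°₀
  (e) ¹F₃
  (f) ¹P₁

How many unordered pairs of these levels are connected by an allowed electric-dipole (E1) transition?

1

(a)–(b): forbidden (parity, ΔS, ΔL, ΔJ).
(a)–(c): forbidden (ΔS).
(a)–(d): forbidden (parity, ΔS).
(a)–(e): forbidden (ΔL, ΔJ).
(a)–(f): allowed.
(b)–(c): forbidden (ΔL, ΔJ).
(b)–(d): forbidden (parity, ΔS, ΔL, ΔJ).
(b)–(e): forbidden (ΔS).
(b)–(f): forbidden (ΔS, ΔL, ΔJ).
(c)–(d): forbidden (ΔS).
(c)–(e): forbidden (parity, ΔS, ΔL, ΔJ).
(c)–(f): forbidden (parity, ΔS).
(d)–(e): forbidden (ΔS, ΔL, ΔJ).
(d)–(f): forbidden (ΔS).
(e)–(f): forbidden (parity, ΔL, ΔJ).
Allowed pairs: 1 of 15.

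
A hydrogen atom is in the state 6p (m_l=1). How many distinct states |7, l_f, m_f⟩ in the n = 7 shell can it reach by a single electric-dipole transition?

4

E1 requires Δl = ±1, so l_f ∈ {0, 2}; with 0 ≤ l_f ≤ n_f−1 = 6, the allowed l_f values are {0, 2}.
For l_f = 0: m_f ∈ {m_i−1, m_i, m_i+1} ∩ [−0, 0] = {0} → 1 state.
For l_f = 2: m_f ∈ {m_i−1, m_i, m_i+1} ∩ [−2, 2] = {0, 1, 2} → 3 states.
Total: 4.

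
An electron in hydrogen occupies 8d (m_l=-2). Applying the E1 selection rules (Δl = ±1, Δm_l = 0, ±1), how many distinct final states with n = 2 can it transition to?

E1 requires Δl = ±1, so l_f ∈ {1, 3}; with 0 ≤ l_f ≤ n_f−1 = 1, the allowed l_f values are {1}.
For l_f = 1: m_f ∈ {m_i−1, m_i, m_i+1} ∩ [−1, 1] = {-1} → 1 state.
Total: 1.

1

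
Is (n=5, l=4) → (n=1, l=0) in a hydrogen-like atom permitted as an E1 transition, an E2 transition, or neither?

Δl = 0 − 4 = -4; l_i + l_f = 4.
E1 (Δl = ±1): not satisfied.
E2 (Δl = 0,±2, l_i+l_f ≥ 2): not satisfied.

neither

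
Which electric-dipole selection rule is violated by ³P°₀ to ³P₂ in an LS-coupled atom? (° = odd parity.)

Initial level: S=1, L=1, J=0, parity odd. Final level: S=1, L=1, J=2, parity even.
ΔS = 0: S: 1 → 1 — satisfied.
ΔL = 0, ±1 (not L=0↔0): L: 1 → 1, ΔL = +0 — satisfied.
Parity must change: odd → even — satisfied.
ΔJ = 0, ±1 (not J=0↔0): J: 0 → 2, ΔJ = +2 — violated.

the ΔJ = 0, ±1 rule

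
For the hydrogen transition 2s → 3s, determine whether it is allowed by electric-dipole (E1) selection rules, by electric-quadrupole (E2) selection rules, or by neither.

neither

Δl = 0 − 0 = +0; l_i + l_f = 0.
E1 (Δl = ±1): not satisfied.
E2 (Δl = 0,±2, l_i+l_f ≥ 2): not satisfied.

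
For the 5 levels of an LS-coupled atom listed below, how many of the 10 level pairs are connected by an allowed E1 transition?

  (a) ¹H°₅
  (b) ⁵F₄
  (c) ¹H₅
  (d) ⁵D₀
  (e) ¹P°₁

(a)–(b): forbidden (ΔS, ΔL).
(a)–(c): allowed.
(a)–(d): forbidden (ΔS, ΔL, ΔJ).
(a)–(e): forbidden (parity, ΔL, ΔJ).
(b)–(c): forbidden (parity, ΔS, ΔL).
(b)–(d): forbidden (parity, ΔJ).
(b)–(e): forbidden (ΔS, ΔL, ΔJ).
(c)–(d): forbidden (parity, ΔS, ΔL, ΔJ).
(c)–(e): forbidden (ΔL, ΔJ).
(d)–(e): forbidden (ΔS).
Allowed pairs: 1 of 10.

1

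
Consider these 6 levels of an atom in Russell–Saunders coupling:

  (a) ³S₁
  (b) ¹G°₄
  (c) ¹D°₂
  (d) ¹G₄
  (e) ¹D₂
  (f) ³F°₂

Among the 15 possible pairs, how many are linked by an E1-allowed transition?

2

(a)–(b): forbidden (ΔS, ΔL, ΔJ).
(a)–(c): forbidden (ΔS, ΔL).
(a)–(d): forbidden (parity, ΔS, ΔL, ΔJ).
(a)–(e): forbidden (parity, ΔS, ΔL).
(a)–(f): forbidden (ΔL).
(b)–(c): forbidden (parity, ΔL, ΔJ).
(b)–(d): allowed.
(b)–(e): forbidden (ΔL, ΔJ).
(b)–(f): forbidden (parity, ΔS, ΔJ).
(c)–(d): forbidden (ΔL, ΔJ).
(c)–(e): allowed.
(c)–(f): forbidden (parity, ΔS).
(d)–(e): forbidden (parity, ΔL, ΔJ).
(d)–(f): forbidden (ΔS, ΔJ).
(e)–(f): forbidden (ΔS).
Allowed pairs: 2 of 15.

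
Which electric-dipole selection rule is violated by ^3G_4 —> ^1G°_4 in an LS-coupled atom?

Initial level: S=1, L=4, J=4, parity even. Final level: S=0, L=4, J=4, parity odd.
Parity must change: even → odd — satisfied.
ΔS = 0: S: 1 → 0 — violated.
ΔL = 0, ±1 (not L=0↔0): L: 4 → 4, ΔL = +0 — satisfied.
ΔJ = 0, ±1 (not J=0↔0): J: 4 → 4, ΔJ = +0 — satisfied.

the ΔS = 0 rule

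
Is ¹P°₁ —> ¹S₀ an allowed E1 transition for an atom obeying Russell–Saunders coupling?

Reading off the term symbols: S 0→0, L 1→0, J 1→0, parity odd→even.
ΔL = 0, ±1 (not L=0↔0): L: 1 → 0, ΔL = -1 — ok.
ΔJ = 0, ±1 (not J=0↔0): J: 1 → 0, ΔJ = -1 — ok.
Parity must change: odd → even — ok.
ΔS = 0: S: 0 → 0 — ok.
All four E1 rules are satisfied.

allowed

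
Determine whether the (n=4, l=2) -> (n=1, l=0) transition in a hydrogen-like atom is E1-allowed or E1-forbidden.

forbidden

Initial l = 2, final l = 0, so Δl = -2. E1 requires Δl = ±1: ✗.
The transition is electric-dipole forbidden.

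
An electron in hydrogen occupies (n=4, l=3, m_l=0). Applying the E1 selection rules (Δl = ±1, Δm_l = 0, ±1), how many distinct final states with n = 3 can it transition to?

3

E1 requires Δl = ±1, so l_f ∈ {2, 4}; with 0 ≤ l_f ≤ n_f−1 = 2, the allowed l_f values are {2}.
For l_f = 2: m_f ∈ {m_i−1, m_i, m_i+1} ∩ [−2, 2] = {-1, 0, 1} → 3 states.
Total: 3.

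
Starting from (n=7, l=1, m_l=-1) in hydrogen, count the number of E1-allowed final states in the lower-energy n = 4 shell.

E1 requires Δl = ±1, so l_f ∈ {0, 2}; with 0 ≤ l_f ≤ n_f−1 = 3, the allowed l_f values are {0, 2}.
For l_f = 0: m_f ∈ {m_i−1, m_i, m_i+1} ∩ [−0, 0] = {0} → 1 state.
For l_f = 2: m_f ∈ {m_i−1, m_i, m_i+1} ∩ [−2, 2] = {-2, -1, 0} → 3 states.
Total: 4.

4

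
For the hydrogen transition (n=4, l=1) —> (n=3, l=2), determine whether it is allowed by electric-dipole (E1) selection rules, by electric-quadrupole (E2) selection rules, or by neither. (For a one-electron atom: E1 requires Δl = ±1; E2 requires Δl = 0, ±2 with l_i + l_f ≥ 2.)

Δl = 2 − 1 = +1; l_i + l_f = 3.
E1 (Δl = ±1): satisfied.
E2 (Δl = 0,±2, l_i+l_f ≥ 2): not satisfied.

E1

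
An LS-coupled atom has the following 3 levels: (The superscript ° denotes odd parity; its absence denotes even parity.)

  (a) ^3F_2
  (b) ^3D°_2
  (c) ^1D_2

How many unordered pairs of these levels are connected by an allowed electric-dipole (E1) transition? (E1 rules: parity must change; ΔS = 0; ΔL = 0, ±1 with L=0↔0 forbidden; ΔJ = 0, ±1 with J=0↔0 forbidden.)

(a)–(b): allowed.
(a)–(c): forbidden (parity, ΔS).
(b)–(c): forbidden (ΔS).
Allowed pairs: 1 of 3.

1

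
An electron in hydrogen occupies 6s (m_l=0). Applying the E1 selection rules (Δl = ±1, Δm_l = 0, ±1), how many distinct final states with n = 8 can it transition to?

E1 requires Δl = ±1, so l_f ∈ {-1, 1}; with 0 ≤ l_f ≤ n_f−1 = 7, the allowed l_f values are {1}.
For l_f = 1: m_f ∈ {m_i−1, m_i, m_i+1} ∩ [−1, 1] = {-1, 0, 1} → 3 states.
Total: 3.

3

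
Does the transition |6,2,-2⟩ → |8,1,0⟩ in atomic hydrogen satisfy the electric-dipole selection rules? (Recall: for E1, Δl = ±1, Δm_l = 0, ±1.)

l: 2 → 1 (Δl = -1). Δl = ±1 ✓.
Δm_l = 0 − (-2) = +2. E1 requires Δm_l = 0, ±1: ✗.
The transition is electric-dipole forbidden.

forbidden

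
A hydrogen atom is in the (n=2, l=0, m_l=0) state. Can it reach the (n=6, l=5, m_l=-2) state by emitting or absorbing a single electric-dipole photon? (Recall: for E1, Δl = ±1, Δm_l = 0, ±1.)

Initial l = 0, final l = 5, so Δl = +5. E1 requires Δl = ±1: fails.
Δm_l = -2 − (0) = -2. E1 requires Δm_l = 0, ±1: fails.
The transition is electric-dipole forbidden.

forbidden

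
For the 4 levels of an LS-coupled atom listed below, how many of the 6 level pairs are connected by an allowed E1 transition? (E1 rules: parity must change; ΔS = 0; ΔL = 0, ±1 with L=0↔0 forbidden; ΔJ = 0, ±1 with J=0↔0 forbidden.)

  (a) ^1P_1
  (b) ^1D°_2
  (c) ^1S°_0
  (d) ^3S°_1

2

(a)–(b): allowed.
(a)–(c): allowed.
(a)–(d): forbidden (ΔS).
(b)–(c): forbidden (parity, ΔL, ΔJ).
(b)–(d): forbidden (parity, ΔS, ΔL).
(c)–(d): forbidden (parity, ΔS, ΔL).
Allowed pairs: 2 of 6.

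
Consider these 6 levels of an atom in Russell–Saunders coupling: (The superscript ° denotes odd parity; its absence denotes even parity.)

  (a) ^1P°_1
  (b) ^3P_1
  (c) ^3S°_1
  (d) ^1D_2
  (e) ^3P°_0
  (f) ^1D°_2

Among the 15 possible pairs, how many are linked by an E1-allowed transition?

4

(a)–(b): forbidden (ΔS).
(a)–(c): forbidden (parity, ΔS).
(a)–(d): allowed.
(a)–(e): forbidden (parity, ΔS).
(a)–(f): forbidden (parity).
(b)–(c): allowed.
(b)–(d): forbidden (parity, ΔS).
(b)–(e): allowed.
(b)–(f): forbidden (ΔS).
(c)–(d): forbidden (ΔS, ΔL).
(c)–(e): forbidden (parity).
(c)–(f): forbidden (parity, ΔS, ΔL).
(d)–(e): forbidden (ΔS, ΔJ).
(d)–(f): allowed.
(e)–(f): forbidden (parity, ΔS, ΔJ).
Allowed pairs: 4 of 15.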